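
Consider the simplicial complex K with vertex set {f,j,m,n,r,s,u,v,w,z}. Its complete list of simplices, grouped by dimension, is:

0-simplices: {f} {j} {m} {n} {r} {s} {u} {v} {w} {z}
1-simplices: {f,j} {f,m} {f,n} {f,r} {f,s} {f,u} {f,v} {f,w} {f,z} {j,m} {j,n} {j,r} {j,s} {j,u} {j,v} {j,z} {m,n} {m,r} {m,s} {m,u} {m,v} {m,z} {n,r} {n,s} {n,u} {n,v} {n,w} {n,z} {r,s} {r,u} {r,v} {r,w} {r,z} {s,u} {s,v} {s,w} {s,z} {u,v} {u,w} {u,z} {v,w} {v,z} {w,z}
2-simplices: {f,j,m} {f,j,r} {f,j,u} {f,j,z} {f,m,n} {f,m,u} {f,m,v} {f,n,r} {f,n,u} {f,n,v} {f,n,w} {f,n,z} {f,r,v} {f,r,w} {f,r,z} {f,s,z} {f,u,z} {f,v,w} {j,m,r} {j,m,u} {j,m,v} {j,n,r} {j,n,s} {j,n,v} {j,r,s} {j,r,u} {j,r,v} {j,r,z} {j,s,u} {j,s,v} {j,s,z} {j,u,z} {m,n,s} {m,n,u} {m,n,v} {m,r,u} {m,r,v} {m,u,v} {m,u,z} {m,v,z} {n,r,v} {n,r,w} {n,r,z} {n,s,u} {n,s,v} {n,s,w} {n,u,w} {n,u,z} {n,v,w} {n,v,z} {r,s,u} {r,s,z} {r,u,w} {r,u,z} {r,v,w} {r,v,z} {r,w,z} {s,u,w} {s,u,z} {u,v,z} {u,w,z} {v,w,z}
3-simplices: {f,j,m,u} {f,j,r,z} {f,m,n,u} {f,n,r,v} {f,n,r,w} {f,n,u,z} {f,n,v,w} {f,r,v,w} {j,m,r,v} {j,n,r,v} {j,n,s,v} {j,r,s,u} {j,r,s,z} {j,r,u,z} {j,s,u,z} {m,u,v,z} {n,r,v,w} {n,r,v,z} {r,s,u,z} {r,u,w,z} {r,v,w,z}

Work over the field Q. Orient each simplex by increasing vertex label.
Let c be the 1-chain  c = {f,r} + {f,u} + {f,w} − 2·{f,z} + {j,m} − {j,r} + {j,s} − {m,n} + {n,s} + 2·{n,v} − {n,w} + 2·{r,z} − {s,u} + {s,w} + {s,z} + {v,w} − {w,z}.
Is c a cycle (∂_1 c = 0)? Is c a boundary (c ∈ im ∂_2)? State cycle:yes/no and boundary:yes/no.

n_0=10 n_1=43 n_2=62 n_3=21  [Q]
∂1: piv[fj,fm,fn,fr,fs,fu,fv,fw,fz] rk=9  ker:jm,jn,jr,js,ju,jv,jz,mn,mr,ms,mu,mv,mz,nr,ns,nu,nv,nw,nz,rs,ru,rv,rw,rz,su,sv,sw,sz,uv,uw,uz,vw,vz,wz
∂2: piv[fjm,fjr,fju,fjz,fmn,fmu,fmv,fnr,fnu,fnv,fnw,fnz,frv,frw,frz,fsz,fuz,fvw,jmr,jmv,jnr,jns,jrs,jru,jsu,jsv,jsz,mns,muv,muz,mvz,nsw,nuw,rwz] rk=34  ker:jmu,jnv,jrv,jrz,juz,mnu,mnv,mru,mrv,nrv,nrw,nrz,nsu,nsv,nuz,nvw,nvz,rsu,rsz,ruw,ruz,rvw,rvz,suw,suz,uvz,uwz,vwz
∂3: piv[fjmu,fjrz,fmnu,fnrv,fnrw,fnuz,fnvw,frvw,jmrv,jnrv,jnsv,jrsu,jrsz,jruz,jsuz,muvz,nrvz,ruwz,rvwz] rk=19  ker:nrvw,rsuz
∂1c = −{f} − {j} + 2·{m} − 3·{n} − 2·{r} + {s} + {v} + 3·{w}

cycle:no boundary:no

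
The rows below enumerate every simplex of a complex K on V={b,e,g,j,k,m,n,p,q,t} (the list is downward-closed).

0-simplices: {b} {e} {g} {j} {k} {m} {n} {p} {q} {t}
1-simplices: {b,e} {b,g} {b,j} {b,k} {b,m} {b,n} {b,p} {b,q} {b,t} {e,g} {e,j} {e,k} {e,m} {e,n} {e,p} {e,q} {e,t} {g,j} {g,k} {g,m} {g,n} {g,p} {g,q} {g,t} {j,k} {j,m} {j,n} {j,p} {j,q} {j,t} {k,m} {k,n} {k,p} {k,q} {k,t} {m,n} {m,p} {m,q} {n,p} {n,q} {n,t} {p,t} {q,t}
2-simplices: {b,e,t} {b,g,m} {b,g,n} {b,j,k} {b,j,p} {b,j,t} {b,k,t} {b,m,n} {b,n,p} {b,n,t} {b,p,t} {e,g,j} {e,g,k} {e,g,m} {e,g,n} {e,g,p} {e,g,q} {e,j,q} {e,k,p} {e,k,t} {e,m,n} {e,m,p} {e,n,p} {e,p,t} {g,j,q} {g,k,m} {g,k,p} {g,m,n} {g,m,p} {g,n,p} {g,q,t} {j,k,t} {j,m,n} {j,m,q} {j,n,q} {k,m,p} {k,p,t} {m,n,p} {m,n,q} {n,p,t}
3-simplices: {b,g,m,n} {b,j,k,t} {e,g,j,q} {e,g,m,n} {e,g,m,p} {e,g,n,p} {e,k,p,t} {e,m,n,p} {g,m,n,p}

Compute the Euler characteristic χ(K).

χ(K)=-2

n_0=10 n_1=43 n_2=40 n_3=9
χ=+10−43+40−9=-2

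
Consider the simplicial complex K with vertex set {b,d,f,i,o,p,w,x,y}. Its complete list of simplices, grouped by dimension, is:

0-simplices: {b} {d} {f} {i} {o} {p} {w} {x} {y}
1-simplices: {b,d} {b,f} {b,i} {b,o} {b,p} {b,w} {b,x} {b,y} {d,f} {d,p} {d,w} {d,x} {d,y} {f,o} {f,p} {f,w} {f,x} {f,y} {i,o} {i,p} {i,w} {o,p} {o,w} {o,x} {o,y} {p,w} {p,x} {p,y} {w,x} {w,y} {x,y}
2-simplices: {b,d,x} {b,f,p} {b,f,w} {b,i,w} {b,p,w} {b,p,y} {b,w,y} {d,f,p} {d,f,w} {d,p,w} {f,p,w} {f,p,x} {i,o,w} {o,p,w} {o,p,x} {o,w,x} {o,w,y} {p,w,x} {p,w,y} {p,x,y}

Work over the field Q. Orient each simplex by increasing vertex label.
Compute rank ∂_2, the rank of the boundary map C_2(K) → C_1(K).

rank∂_2=16

n_0=9 n_1=31 n_2=20  [Q]
∂1: piv[bd,bf,bi,bo,bp,bw,bx,by] rk=8  ker:df,dp,dw,dx,dy,fo,fp,fw,fx,fy,io,ip,iw,op,ow,ox,oy,pw,px,py,wx,wy,xy
∂2: piv[bdx,bfp,bfw,biw,bpw,bpy,bwy,dfp,dfw,fpx,iow,opw,opx,owx,owy,pxy] rk=16  ker:dpw,fpw,pwx,pwy
rk∂_2=16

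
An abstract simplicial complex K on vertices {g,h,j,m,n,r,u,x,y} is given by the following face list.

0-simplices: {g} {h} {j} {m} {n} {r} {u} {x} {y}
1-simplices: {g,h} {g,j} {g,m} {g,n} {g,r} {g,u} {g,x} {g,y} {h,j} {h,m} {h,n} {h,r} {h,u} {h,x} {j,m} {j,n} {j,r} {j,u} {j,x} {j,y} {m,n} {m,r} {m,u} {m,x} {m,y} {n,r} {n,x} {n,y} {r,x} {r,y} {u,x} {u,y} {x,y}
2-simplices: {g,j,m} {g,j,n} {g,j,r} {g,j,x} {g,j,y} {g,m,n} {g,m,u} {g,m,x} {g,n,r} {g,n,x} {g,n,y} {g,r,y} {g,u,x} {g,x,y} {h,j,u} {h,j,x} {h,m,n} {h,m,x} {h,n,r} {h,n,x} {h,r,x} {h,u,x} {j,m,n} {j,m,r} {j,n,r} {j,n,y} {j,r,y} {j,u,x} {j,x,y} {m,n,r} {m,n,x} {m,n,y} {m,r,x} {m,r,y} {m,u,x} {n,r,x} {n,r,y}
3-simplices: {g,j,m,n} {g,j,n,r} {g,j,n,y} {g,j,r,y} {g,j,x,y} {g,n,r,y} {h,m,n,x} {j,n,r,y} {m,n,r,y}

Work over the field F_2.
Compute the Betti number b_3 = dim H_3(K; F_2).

n_0=9 n_1=33 n_2=37 n_3=9  [Z2]
∂1: piv[gh,gj,gm,gn,gr,gu,gx,gy] rk=8  ker:hj,hm,hn,hr,hu,hx,jm,jn,jr,ju,jx,jy,mn,mr,mu,mx,my,nr,nx,ny,rx,ry,ux,uy,xy
∂2: piv[gjm,gjn,gjr,gjx,gjy,gmn,gmu,gmx,gnr,gnx,gny,gry,gux,gxy,hju,hjx,hmn,hmx,hnr,hrx,hux,jmr,mny] rk=23  ker:hnx,jmn,jnr,jny,jry,jux,jxy,mnr,mnx,mrx,mry,mux,nrx,nry
∂3: piv[gjmn,gjnr,gjny,gjry,gjxy,gnry,hmnx,mnry] rk=8  ker:jnry
b_3=(9−8)−0=1

b_3=1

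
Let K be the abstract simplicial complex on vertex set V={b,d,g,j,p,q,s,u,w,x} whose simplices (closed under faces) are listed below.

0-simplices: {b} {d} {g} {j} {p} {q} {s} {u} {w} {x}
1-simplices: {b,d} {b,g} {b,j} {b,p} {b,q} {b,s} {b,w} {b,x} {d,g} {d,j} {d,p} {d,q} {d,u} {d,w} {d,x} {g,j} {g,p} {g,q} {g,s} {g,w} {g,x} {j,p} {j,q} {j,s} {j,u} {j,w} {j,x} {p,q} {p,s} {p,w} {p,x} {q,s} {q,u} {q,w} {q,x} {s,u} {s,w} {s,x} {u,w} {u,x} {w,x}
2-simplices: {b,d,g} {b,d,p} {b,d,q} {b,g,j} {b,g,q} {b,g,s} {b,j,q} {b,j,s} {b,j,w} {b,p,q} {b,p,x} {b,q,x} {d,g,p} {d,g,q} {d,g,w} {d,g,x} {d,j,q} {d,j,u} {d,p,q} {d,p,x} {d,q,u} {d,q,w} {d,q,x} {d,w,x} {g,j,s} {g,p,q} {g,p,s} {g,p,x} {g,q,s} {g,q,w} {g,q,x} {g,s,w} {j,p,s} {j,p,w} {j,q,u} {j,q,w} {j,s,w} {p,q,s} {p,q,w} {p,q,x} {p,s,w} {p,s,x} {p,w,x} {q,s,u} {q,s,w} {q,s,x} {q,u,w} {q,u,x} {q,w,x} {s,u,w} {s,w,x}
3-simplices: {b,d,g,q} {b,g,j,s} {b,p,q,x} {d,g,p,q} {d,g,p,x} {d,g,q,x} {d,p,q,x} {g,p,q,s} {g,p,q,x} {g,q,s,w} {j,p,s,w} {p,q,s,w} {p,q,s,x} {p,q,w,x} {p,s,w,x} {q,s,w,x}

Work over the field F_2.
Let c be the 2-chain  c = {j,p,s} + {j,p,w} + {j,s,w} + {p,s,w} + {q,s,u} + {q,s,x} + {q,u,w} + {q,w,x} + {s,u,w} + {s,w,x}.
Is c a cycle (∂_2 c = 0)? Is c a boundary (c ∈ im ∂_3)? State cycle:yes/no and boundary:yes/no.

cycle:yes boundary:no

n_0=10 n_1=41 n_2=51 n_3=16  [Z2]
∂1: piv[bd,bg,bj,bp,bq,bs,bw,bx,du] rk=9  ker:dg,dj,dp,dq,dw,dx,gj,gp,gq,gs,gw,gx,jp,jq,js,ju,jw,jx,pq,ps,pw,px,qs,qu,qw,qx,su,sw,sx,uw,ux,wx
∂2: piv[bdg,bdp,bdq,bgj,bgq,bgs,bjq,bjs,bjw,bpq,bpx,bqx,dgp,dgw,dgx,djq,dju,dpx,dqu,dqw,dwx,gps,gqs,gsw,jps,jpw,jqw,psx,qsu,quw,qux] rk=31  ker:dgq,dpq,dqx,gjs,gpq,gpx,gqw,gqx,jqu,jsw,pqs,pqw,pqx,psw,pwx,qsw,qsx,qwx,suw,swx
∂3: piv[bdgq,bgjs,bpqx,dgpq,dgpx,dgqx,dpqx,gpqs,gqsw,jpsw,pqsw,pqsx,pqwx,pswx] rk=14  ker:gpqx,qswx
∂2c = 0
c vs im∂3: residual ≠ 0 ⇒ not boundary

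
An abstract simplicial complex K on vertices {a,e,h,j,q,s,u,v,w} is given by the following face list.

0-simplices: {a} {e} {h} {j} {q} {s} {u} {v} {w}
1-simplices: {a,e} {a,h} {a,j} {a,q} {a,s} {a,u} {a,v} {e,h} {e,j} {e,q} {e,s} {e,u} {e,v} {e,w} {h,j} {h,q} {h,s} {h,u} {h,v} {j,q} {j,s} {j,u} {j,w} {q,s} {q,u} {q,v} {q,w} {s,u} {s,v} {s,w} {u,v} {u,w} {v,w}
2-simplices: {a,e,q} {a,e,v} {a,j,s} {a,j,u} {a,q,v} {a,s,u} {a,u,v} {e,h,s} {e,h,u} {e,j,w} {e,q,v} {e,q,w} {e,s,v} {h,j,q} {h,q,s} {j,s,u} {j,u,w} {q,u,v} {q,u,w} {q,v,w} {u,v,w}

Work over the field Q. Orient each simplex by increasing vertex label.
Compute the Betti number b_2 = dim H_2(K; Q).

n_0=9 n_1=33 n_2=21  [Q]
∂1: piv[ae,ah,aj,aq,as,au,av,ew] rk=8  ker:eh,ej,eq,es,eu,ev,hj,hq,hs,hu,hv,jq,js,ju,jw,qs,qu,qv,qw,su,sv,sw,uv,uw,vw
∂2: piv[aeq,aev,ajs,aju,aqv,asu,auv,ehs,ehu,ejw,eqw,esv,hjq,hqs,juw,quv,quw,qvw] rk=18  ker:eqv,jsu,uvw
b_2=(21−18)−0=3

b_2=3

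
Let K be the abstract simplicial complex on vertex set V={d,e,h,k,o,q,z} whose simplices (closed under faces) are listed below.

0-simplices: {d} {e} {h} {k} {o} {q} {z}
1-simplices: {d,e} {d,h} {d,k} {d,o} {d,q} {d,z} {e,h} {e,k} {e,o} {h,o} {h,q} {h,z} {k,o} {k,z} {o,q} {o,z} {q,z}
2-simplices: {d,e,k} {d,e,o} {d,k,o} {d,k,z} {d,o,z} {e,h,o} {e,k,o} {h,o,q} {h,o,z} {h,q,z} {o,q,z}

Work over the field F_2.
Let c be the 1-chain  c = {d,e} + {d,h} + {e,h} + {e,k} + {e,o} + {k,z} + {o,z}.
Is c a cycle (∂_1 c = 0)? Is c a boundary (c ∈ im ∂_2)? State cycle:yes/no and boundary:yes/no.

n_0=7 n_1=17 n_2=11  [Z2]
∂1: piv[de,dh,dk,do,dq,dz] rk=6  ker:eh,ek,eo,ho,hq,hz,ko,kz,oq,oz,qz
∂2: piv[dek,deo,dko,dkz,doz,eho,hoq,hoz,hqz] rk=9  ker:eko,oqz
∂1c = 0
c vs im∂2: residual ≠ 0 ⇒ not boundary

cycle:yes boundary:no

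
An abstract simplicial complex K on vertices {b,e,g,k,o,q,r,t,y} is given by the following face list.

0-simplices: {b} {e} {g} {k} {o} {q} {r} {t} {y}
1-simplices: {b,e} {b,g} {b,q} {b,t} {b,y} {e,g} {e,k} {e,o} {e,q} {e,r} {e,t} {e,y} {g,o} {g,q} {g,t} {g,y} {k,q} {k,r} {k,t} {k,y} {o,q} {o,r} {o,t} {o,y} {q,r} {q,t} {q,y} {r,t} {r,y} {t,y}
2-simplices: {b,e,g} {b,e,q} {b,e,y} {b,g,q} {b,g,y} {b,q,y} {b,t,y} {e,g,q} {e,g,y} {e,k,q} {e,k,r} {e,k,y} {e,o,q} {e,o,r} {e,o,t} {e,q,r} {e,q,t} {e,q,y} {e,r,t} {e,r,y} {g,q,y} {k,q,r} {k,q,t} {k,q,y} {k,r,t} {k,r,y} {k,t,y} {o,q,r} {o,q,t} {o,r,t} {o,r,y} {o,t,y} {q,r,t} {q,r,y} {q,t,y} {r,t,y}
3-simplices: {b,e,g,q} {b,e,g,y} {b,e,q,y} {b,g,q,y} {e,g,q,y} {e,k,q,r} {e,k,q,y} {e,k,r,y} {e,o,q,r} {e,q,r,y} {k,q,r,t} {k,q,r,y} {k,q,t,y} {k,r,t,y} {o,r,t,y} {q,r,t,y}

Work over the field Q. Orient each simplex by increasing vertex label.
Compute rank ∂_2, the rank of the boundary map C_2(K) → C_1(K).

rank∂_2=20

n_0=9 n_1=30 n_2=36 n_3=16  [Q]
∂1: piv[be,bg,bq,bt,by,ek,eo,er] rk=8  ker:eg,eq,et,ey,go,gq,gt,gy,kq,kr,kt,ky,oq,or,ot,oy,qr,qt,qy,rt,ry,ty
∂2: piv[beg,beq,bey,bgq,bgy,bqy,bty,ekq,ekr,eky,eoq,eor,eot,eqr,eqt,ert,ery,kqt,kty,ory] rk=20  ker:egq,egy,eqy,gqy,kqr,kqy,krt,kry,oqr,oqt,ort,oty,qrt,qry,qty,rty
∂3: piv[begq,begy,beqy,bgqy,ekqr,ekqy,ekry,eoqr,eqry,kqrt,kqty,krty,orty] rk=13  ker:egqy,kqry,qrty
rk∂_2=20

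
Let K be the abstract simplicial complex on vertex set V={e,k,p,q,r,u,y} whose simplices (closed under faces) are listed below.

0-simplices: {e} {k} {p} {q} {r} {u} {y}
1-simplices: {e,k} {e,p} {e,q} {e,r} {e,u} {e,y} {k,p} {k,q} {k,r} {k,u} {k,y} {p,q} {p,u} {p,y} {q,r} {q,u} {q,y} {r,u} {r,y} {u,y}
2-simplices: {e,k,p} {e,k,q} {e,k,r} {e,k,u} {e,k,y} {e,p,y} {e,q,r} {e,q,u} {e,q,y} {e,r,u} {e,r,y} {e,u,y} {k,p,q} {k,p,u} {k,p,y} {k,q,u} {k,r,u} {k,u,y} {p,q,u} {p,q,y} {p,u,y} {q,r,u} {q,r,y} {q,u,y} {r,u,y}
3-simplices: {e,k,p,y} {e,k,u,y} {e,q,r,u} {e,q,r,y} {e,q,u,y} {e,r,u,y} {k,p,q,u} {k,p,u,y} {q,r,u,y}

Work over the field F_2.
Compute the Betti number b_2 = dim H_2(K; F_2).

n_0=7 n_1=20 n_2=25 n_3=9  [Z2]
∂1: piv[ek,ep,eq,er,eu,ey] rk=6  ker:kp,kq,kr,ku,ky,pq,pu,py,qr,qu,qy,ru,ry,uy
∂2: piv[ekp,ekq,ekr,eku,eky,epy,eqr,equ,eqy,eru,ery,euy,kpq,kpu] rk=14  ker:kpy,kqu,kru,kuy,pqu,pqy,puy,qru,qry,quy,ruy
∂3: piv[ekpy,ekuy,eqru,eqry,equy,eruy,kpqu,kpuy] rk=8  ker:qruy
b_2=(25−14)−8=3

b_2=3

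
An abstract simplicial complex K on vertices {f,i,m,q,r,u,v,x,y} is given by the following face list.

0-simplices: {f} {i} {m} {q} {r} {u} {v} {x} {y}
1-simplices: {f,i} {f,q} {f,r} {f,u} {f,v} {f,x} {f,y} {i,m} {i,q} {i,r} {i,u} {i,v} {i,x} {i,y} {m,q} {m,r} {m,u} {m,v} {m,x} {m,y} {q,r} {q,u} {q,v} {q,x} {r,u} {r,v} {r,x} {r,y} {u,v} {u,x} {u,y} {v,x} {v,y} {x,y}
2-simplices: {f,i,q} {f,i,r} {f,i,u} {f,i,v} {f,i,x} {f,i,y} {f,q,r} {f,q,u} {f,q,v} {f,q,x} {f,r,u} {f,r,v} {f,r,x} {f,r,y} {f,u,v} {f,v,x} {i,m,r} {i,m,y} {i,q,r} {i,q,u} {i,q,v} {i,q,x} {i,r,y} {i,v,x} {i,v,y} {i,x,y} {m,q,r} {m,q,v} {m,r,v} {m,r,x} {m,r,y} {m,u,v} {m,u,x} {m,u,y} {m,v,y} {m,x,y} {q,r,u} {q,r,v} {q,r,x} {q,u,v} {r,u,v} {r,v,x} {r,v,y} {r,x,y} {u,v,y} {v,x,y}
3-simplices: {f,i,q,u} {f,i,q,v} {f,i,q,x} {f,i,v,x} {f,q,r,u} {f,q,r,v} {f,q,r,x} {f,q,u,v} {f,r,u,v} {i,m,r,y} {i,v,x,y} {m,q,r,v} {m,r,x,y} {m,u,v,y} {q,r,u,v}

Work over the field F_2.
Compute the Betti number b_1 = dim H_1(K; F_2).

b_1=0

n_0=9 n_1=34 n_2=46 n_3=15  [Z2]
∂1: piv[fi,fq,fr,fu,fv,fx,fy,im] rk=8  ker:iq,ir,iu,iv,ix,iy,mq,mr,mu,mv,mx,my,qr,qu,qv,qx,ru,rv,rx,ry,uv,ux,uy,vx,vy,xy
∂2: piv[fiq,fir,fiu,fiv,fix,fiy,fqr,fqu,fqv,fqx,fru,frv,frx,fry,fuv,fvx,imr,imy,ivy,ixy,mqr,mqv,mrx,muv,mux,muy] rk=26  ker:iqr,iqu,iqv,iqx,iry,ivx,mrv,mry,mvy,mxy,qru,qrv,qrx,quv,ruv,rvx,rvy,rxy,uvy,vxy
∂3: piv[fiqu,fiqv,fiqx,fivx,fqru,fqrv,fqrx,fquv,fruv,imry,ivxy,mqrv,mrxy,muvy] rk=14  ker:qruv
b_1=(34−8)−26=0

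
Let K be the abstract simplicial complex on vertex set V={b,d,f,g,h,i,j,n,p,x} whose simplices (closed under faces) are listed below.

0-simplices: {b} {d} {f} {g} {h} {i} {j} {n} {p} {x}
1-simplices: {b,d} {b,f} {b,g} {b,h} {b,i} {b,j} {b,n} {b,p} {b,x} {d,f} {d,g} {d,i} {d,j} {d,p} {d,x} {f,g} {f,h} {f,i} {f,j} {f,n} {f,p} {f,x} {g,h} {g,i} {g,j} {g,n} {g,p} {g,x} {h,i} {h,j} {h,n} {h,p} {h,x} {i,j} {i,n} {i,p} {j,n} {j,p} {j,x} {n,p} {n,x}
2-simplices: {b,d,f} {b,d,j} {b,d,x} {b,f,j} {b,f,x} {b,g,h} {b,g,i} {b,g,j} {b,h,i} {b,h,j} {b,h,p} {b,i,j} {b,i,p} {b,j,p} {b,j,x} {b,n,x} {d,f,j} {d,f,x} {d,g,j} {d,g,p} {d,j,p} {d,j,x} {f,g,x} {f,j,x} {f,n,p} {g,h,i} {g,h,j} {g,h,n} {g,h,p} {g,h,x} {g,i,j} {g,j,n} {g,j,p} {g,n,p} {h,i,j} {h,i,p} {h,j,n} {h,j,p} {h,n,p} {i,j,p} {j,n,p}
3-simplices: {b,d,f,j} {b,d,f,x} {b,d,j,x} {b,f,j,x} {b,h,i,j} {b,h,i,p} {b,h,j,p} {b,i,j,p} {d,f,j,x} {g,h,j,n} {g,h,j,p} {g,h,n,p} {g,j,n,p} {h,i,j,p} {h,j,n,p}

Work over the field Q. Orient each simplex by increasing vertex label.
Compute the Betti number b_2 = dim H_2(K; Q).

n_0=10 n_1=41 n_2=41 n_3=15  [Q]
∂1: piv[bd,bf,bg,bh,bi,bj,bn,bp,bx] rk=9  ker:df,dg,di,dj,dp,dx,fg,fh,fi,fj,fn,fp,fx,gh,gi,gj,gn,gp,gx,hi,hj,hn,hp,hx,ij,in,ip,jn,jp,jx,np,nx
∂2: piv[bdf,bdj,bdx,bfj,bfx,bgh,bgi,bgj,bhi,bhj,bhp,bij,bip,bjp,bjx,bnx,dgj,dgp,djp,fgx,fnp,ghn,ghx,gjn,gnp] rk=25  ker:dfj,dfx,djx,fjx,ghi,ghj,ghp,gij,gjp,hij,hip,hjn,hjp,hnp,ijp,jnp
∂3: piv[bdfj,bdfx,bdjx,bfjx,bhij,bhip,bhjp,bijp,ghjn,ghjp,ghnp,gjnp] rk=12  ker:dfjx,hijp,hjnp
b_2=(41−25)−12=4

b_2=4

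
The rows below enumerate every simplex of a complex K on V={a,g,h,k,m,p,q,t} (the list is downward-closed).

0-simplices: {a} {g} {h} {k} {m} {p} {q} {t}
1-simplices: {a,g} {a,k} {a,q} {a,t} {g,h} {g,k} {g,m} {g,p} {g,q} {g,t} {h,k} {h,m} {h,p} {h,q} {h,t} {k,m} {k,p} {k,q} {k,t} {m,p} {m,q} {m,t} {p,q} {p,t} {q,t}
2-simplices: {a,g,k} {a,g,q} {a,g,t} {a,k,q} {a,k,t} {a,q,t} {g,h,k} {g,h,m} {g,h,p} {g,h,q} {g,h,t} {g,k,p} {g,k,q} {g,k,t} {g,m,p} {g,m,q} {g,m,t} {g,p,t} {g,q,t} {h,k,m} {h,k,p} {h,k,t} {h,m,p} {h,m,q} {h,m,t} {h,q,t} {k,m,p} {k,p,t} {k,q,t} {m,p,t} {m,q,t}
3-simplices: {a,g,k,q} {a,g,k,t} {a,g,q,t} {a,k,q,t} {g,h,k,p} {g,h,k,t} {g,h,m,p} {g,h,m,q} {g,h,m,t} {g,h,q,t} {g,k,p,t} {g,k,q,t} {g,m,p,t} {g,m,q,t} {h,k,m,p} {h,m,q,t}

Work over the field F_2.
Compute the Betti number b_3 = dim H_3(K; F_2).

b_3=2

n_0=8 n_1=25 n_2=31 n_3=16  [Z2]
∂1: piv[ag,ak,aq,at,gh,gm,gp] rk=7  ker:gk,gq,gt,hk,hm,hp,hq,ht,km,kp,kq,kt,mp,mq,mt,pq,pt,qt
∂2: piv[agk,agq,agt,akq,akt,aqt,ghk,ghm,ghp,ghq,ght,gkp,gmp,gmq,gmt,gpt,hkm] rk=17  ker:gkq,gkt,gqt,hkp,hkt,hmp,hmq,hmt,hqt,kmp,kpt,kqt,mpt,mqt
∂3: piv[agkq,agkt,agqt,akqt,ghkp,ghkt,ghmp,ghmq,ghmt,ghqt,gkpt,gmpt,gmqt,hkmp] rk=14  ker:gkqt,hmqt
b_3=(16−14)−0=2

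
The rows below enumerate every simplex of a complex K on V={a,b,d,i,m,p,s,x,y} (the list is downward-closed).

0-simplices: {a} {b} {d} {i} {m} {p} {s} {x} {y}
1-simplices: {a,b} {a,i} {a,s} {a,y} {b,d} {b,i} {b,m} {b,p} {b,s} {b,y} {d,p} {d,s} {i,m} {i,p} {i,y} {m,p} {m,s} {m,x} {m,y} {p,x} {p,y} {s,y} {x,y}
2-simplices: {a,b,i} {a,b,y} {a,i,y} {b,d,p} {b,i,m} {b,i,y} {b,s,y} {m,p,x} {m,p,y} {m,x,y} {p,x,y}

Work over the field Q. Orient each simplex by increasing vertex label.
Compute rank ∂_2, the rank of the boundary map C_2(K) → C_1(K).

n_0=9 n_1=23 n_2=11  [Q]
∂1: piv[ab,ai,as,ay,bd,bm,bp,mx] rk=8  ker:bi,bs,by,dp,ds,im,ip,iy,mp,ms,my,px,py,sy,xy
∂2: piv[abi,aby,aiy,bdp,bim,bsy,mpx,mpy,mxy] rk=9  ker:biy,pxy
rk∂_2=9

rank∂_2=9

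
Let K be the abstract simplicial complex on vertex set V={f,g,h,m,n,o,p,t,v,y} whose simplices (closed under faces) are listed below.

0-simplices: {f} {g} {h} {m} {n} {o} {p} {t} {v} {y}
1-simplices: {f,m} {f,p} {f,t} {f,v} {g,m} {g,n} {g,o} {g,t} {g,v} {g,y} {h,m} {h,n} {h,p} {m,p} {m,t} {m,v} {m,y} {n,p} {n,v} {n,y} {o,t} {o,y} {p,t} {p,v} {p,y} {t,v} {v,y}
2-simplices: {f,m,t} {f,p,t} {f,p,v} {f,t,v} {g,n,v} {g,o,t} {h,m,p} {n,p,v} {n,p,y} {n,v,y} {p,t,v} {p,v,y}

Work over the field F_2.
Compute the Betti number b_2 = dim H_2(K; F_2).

b_2=2

n_0=10 n_1=27 n_2=12  [Z2]
∂1: piv[fm,fp,ft,fv,gm,gn,go,gy,hm] rk=9  ker:gt,gv,hn,hp,mp,mt,mv,my,np,nv,ny,ot,oy,pt,pv,py,tv,vy
∂2: piv[fmt,fpt,fpv,ftv,gnv,got,hmp,npv,npy,nvy] rk=10  ker:ptv,pvy
b_2=(12−10)−0=2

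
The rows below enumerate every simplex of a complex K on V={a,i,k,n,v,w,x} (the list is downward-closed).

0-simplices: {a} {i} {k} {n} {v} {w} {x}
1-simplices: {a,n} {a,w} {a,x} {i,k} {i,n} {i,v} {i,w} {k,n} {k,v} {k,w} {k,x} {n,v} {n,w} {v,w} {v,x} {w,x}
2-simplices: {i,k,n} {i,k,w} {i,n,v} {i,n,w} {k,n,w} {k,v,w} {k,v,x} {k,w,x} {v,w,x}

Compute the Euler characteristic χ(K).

χ(K)=0

n_0=7 n_1=16 n_2=9
χ=+7−16+9=0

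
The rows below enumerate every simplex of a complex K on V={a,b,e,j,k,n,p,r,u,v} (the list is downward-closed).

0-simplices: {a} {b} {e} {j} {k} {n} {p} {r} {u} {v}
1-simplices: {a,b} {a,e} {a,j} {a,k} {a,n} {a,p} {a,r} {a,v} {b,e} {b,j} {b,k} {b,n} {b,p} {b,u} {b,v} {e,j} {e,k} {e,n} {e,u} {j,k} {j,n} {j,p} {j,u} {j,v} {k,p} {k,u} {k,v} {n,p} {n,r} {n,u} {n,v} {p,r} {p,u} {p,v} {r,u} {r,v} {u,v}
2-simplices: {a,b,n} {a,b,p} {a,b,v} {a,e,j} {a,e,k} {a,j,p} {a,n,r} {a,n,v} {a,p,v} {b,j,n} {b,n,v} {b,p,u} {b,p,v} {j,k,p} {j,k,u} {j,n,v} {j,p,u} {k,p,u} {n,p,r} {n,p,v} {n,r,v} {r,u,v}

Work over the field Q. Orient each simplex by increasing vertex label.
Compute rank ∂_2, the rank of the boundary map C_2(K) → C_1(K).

rank∂_2=19

n_0=10 n_1=37 n_2=22  [Q]
∂1: piv[ab,ae,aj,ak,an,ap,ar,av,bu] rk=9  ker:be,bj,bk,bn,bp,bv,ej,ek,en,eu,jk,jn,jp,ju,jv,kp,ku,kv,np,nr,nu,nv,pr,pu,pv,ru,rv,uv
∂2: piv[abn,abp,abv,aej,aek,ajp,anr,anv,apv,bjn,bpu,jkp,jku,jnv,jpu,npr,npv,nrv,ruv] rk=19  ker:bnv,bpv,kpu
rk∂_2=19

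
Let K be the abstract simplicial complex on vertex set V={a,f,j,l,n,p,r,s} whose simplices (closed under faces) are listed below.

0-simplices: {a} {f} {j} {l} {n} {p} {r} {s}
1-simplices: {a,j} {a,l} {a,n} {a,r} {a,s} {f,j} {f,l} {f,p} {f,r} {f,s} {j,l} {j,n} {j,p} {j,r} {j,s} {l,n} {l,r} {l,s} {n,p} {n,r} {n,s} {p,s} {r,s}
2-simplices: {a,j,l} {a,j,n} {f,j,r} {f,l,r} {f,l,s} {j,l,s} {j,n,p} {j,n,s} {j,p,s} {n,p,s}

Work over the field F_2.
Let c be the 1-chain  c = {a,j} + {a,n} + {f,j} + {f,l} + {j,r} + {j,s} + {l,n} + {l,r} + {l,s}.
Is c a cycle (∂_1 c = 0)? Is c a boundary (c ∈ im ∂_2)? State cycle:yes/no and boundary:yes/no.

n_0=8 n_1=23 n_2=10  [Z2]
∂1: piv[aj,al,an,ar,as,fj,fp] rk=7  ker:fl,fr,fs,jl,jn,jp,jr,js,ln,lr,ls,np,nr,ns,ps,rs
∂2: piv[ajl,ajn,fjr,flr,fls,jls,jnp,jns,jps] rk=9  ker:nps
∂1c = 0
c vs im∂2: residual ≠ 0 ⇒ not boundary

cycle:yes boundary:no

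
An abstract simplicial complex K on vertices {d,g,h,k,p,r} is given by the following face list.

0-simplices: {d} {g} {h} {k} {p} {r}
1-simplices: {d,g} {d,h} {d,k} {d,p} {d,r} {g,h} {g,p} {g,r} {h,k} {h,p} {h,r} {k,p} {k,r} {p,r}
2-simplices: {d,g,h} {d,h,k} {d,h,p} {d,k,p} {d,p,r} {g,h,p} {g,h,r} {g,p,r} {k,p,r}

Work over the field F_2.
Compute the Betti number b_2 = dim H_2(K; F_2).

b_2=0

n_0=6 n_1=14 n_2=9  [Z2]
∂1: piv[dg,dh,dk,dp,dr] rk=5  ker:gh,gp,gr,hk,hp,hr,kp,kr,pr
∂2: piv[dgh,dhk,dhp,dkp,dpr,ghp,ghr,gpr,kpr] rk=9
b_2=(9−9)−0=0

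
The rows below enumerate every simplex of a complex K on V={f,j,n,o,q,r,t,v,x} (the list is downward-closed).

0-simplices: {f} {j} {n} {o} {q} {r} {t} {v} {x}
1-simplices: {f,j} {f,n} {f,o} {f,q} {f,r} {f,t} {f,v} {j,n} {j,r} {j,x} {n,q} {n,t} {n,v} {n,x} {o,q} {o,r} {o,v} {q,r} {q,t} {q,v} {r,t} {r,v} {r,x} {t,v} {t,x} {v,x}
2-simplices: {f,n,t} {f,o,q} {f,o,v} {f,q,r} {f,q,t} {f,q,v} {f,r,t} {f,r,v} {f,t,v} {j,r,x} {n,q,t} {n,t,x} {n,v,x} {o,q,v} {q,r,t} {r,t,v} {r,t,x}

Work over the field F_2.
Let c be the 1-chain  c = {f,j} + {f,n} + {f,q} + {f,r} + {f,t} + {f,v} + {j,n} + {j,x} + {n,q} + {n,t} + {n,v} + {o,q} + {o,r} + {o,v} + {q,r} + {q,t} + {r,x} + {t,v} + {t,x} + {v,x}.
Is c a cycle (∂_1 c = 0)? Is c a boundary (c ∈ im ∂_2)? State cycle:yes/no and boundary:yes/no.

n_0=9 n_1=26 n_2=17  [Z2]
∂1: piv[fj,fn,fo,fq,fr,ft,fv,jx] rk=8  ker:jn,jr,nq,nt,nv,nx,oq,or,ov,qr,qt,qv,rt,rv,rx,tv,tx,vx
∂2: piv[fnt,foq,fov,fqr,fqt,fqv,frt,frv,ftv,jrx,nqt,ntx,nvx,rtx] rk=14  ker:oqv,qrt,rtv
∂1c = {j} + {n} + {o} + {q} + {t} + {v}

cycle:no boundary:no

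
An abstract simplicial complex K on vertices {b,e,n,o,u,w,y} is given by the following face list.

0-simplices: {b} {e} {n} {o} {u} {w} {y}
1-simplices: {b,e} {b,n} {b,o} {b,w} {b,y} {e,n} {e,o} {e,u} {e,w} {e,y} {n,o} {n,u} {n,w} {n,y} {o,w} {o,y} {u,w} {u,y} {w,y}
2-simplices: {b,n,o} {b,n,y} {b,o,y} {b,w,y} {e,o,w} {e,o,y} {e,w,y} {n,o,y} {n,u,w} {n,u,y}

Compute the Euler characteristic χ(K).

χ(K)=-2

n_0=7 n_1=19 n_2=10
χ=+7−19+10=-2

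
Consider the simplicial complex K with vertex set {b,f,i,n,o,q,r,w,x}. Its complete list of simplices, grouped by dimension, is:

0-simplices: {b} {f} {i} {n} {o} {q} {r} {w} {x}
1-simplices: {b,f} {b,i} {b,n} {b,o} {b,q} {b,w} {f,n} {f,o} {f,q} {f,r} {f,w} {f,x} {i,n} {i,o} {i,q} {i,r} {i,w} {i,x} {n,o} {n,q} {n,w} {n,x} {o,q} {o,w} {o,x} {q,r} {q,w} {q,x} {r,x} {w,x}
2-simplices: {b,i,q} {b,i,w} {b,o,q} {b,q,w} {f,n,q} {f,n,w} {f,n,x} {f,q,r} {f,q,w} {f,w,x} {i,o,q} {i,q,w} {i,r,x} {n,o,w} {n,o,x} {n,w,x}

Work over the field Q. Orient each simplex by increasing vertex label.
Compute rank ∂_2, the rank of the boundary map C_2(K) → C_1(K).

n_0=9 n_1=30 n_2=16  [Q]
∂1: piv[bf,bi,bn,bo,bq,bw,fr,fx] rk=8  ker:fn,fo,fq,fw,in,io,iq,ir,iw,ix,no,nq,nw,nx,oq,ow,ox,qr,qw,qx,rx,wx
∂2: piv[biq,biw,boq,bqw,fnq,fnw,fnx,fqr,fqw,fwx,ioq,irx,now,nox] rk=14  ker:iqw,nwx
rk∂_2=14

rank∂_2=14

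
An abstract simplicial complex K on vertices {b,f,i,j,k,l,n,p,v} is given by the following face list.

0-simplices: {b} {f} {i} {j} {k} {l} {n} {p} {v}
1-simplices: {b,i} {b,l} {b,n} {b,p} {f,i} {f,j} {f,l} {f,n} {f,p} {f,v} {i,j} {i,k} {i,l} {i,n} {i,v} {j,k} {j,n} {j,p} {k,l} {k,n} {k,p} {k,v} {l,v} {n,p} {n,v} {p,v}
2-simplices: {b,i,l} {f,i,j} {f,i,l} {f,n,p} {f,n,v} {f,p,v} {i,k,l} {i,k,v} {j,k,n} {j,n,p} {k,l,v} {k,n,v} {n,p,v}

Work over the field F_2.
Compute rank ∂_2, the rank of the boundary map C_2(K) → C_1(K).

rank∂_2=12

n_0=9 n_1=26 n_2=13  [Z2]
∂1: piv[bi,bl,bn,bp,fi,fj,fv,ik] rk=8  ker:fl,fn,fp,ij,il,in,iv,jk,jn,jp,kl,kn,kp,kv,lv,np,nv,pv
∂2: piv[bil,fij,fil,fnp,fnv,fpv,ikl,ikv,jkn,jnp,klv,knv] rk=12  ker:npv
rk∂_2=12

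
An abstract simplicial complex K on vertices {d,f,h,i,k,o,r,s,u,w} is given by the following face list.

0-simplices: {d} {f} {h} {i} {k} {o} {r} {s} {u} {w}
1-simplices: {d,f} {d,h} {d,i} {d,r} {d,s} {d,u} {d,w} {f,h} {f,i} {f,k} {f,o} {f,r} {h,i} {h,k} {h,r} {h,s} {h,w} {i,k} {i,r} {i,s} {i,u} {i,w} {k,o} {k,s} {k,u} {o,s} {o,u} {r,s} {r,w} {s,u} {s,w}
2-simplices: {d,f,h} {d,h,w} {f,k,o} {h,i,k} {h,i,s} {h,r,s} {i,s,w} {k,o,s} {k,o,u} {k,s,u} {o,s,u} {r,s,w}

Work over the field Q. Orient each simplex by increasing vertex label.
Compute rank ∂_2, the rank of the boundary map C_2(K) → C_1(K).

n_0=10 n_1=31 n_2=12  [Q]
∂1: piv[df,dh,di,dr,ds,du,dw,fk,fo] rk=9  ker:fh,fi,fr,hi,hk,hr,hs,hw,ik,ir,is,iu,iw,ko,ks,ku,os,ou,rs,rw,su,sw
∂2: piv[dfh,dhw,fko,hik,his,hrs,isw,kos,kou,ksu,rsw] rk=11  ker:osu
rk∂_2=11

rank∂_2=11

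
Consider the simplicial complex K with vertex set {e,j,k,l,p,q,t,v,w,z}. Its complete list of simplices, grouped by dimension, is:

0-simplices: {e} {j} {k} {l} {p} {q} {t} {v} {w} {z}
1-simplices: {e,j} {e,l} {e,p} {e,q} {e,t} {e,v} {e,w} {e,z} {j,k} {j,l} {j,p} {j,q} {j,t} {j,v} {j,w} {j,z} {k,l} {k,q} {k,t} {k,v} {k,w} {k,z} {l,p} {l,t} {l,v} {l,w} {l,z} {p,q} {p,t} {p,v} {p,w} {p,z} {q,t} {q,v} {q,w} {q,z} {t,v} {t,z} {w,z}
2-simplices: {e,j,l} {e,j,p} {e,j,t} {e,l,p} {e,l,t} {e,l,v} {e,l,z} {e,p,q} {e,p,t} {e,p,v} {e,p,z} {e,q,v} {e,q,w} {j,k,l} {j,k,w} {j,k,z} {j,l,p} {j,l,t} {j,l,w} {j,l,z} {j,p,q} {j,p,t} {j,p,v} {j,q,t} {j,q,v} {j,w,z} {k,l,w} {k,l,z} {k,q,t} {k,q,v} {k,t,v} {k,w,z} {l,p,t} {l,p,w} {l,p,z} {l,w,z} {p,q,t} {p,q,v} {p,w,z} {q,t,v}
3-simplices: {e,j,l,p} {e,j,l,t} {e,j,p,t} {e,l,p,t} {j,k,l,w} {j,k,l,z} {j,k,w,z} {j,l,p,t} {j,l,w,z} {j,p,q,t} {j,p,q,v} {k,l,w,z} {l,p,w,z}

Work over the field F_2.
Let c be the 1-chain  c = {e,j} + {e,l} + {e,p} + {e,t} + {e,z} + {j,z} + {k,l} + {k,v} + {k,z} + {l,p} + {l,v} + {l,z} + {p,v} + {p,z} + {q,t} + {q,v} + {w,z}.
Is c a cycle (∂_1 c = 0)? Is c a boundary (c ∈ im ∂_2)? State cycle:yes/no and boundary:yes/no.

n_0=10 n_1=39 n_2=40 n_3=13  [Z2]
∂1: piv[ej,el,ep,eq,et,ev,ew,ez,jk] rk=9  ker:jl,jp,jq,jt,jv,jw,jz,kl,kq,kt,kv,kw,kz,lp,lt,lv,lw,lz,pq,pt,pv,pw,pz,qt,qv,qw,qz,tv,tz,wz
∂2: piv[ejl,ejp,ejt,elp,elt,elv,elz,epq,ept,epv,epz,eqv,eqw,jkl,jkw,jkz,jlw,jlz,jpq,jpv,jqt,jwz,kqt,kqv,ktv,lpw] rk=26  ker:jlp,jlt,jpt,jqv,klw,klz,kwz,lpt,lpz,lwz,pqt,pqv,pwz,qtv
∂3: piv[ejlp,ejlt,ejpt,elpt,jklw,jklz,jkwz,jlwz,jpqt,jpqv,lpwz] rk=11  ker:jlpt,klwz
∂1c = {e} + {k} + {l} + {w}

cycle:no boundary:no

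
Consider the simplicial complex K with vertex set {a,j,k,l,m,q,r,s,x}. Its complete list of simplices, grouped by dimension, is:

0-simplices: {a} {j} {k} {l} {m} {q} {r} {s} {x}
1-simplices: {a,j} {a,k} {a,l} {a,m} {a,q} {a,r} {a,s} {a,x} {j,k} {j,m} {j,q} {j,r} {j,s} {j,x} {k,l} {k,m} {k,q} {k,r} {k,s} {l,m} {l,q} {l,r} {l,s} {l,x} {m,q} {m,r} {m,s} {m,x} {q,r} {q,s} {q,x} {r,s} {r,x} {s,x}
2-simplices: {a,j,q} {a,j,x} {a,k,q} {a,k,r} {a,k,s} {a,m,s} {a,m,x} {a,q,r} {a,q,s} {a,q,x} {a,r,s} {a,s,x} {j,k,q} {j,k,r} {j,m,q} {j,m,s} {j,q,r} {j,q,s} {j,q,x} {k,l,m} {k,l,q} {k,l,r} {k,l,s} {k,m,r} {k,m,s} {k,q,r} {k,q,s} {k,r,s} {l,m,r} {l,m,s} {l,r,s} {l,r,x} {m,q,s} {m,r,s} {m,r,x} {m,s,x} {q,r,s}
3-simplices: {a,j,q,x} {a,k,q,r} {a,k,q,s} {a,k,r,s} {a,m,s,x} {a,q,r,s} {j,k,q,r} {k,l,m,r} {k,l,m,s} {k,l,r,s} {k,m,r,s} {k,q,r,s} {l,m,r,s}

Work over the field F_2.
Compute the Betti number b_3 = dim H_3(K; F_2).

n_0=9 n_1=34 n_2=37 n_3=13  [Z2]
∂1: piv[aj,ak,al,am,aq,ar,as,ax] rk=8  ker:jk,jm,jq,jr,js,jx,kl,km,kq,kr,ks,lm,lq,lr,ls,lx,mq,mr,ms,mx,qr,qs,qx,rs,rx,sx
∂2: piv[ajq,ajx,akq,akr,aks,ams,amx,aqr,aqs,aqx,ars,asx,jkq,jkr,jmq,jms,jqs,klm,klq,klr,kls,kmr,kms,lrx,mrx] rk=25  ker:jqr,jqx,kqr,kqs,krs,lmr,lms,lrs,mqs,mrs,msx,qrs
∂3: piv[ajqx,akqr,akqs,akrs,amsx,aqrs,jkqr,klmr,klms,klrs,kmrs] rk=11  ker:kqrs,lmrs
b_3=(13−11)−0=2

b_3=2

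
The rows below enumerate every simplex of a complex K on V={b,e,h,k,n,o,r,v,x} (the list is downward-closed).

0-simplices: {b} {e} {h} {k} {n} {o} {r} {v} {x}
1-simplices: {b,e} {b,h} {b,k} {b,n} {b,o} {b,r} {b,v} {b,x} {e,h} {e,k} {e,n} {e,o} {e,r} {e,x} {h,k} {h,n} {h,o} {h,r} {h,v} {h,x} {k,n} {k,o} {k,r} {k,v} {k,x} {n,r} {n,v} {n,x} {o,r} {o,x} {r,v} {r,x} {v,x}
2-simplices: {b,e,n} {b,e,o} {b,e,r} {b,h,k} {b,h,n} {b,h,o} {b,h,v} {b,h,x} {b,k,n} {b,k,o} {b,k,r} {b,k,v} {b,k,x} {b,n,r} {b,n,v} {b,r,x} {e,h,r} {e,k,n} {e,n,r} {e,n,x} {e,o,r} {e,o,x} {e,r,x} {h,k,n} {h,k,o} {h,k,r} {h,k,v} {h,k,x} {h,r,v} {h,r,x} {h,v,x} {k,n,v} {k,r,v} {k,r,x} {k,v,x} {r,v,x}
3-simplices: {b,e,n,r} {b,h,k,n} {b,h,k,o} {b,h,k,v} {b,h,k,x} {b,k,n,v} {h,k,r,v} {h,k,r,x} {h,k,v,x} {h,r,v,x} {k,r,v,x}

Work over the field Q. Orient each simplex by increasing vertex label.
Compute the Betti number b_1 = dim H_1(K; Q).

n_0=9 n_1=33 n_2=36 n_3=11  [Q]
∂1: piv[be,bh,bk,bn,bo,br,bv,bx] rk=8  ker:eh,ek,en,eo,er,ex,hk,hn,ho,hr,hv,hx,kn,ko,kr,kv,kx,nr,nv,nx,or,ox,rv,rx,vx
∂2: piv[ben,beo,ber,bhk,bhn,bho,bhv,bhx,bkn,bko,bkr,bkv,bkx,bnr,bnv,brx,ehr,ekn,enx,eor,eox,erx,hkr,hrv,hvx] rk=25  ker:enr,hkn,hko,hkv,hkx,hrx,knv,krv,krx,kvx,rvx
∂3: piv[benr,bhkn,bhko,bhkv,bhkx,bknv,hkrv,hkrx,hkvx,hrvx] rk=10  ker:krvx
b_1=(33−8)−25=0

b_1=0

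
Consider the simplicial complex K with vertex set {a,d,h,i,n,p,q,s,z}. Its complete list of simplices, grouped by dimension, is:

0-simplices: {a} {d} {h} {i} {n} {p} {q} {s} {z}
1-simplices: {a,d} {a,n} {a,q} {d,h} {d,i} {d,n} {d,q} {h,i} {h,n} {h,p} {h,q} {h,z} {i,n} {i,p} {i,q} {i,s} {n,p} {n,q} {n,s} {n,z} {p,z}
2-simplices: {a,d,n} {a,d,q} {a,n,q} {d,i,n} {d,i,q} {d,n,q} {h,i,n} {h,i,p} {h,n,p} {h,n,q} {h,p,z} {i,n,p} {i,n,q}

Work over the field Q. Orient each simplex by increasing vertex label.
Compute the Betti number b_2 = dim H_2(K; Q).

b_2=3

n_0=9 n_1=21 n_2=13  [Q]
∂1: piv[ad,an,aq,dh,di,hp,hz,is] rk=8  ker:dn,dq,hi,hn,hq,in,ip,iq,np,nq,ns,nz,pz
∂2: piv[adn,adq,anq,din,diq,hin,hip,hnp,hnq,hpz] rk=10  ker:dnq,inp,inq
b_2=(13−10)−0=3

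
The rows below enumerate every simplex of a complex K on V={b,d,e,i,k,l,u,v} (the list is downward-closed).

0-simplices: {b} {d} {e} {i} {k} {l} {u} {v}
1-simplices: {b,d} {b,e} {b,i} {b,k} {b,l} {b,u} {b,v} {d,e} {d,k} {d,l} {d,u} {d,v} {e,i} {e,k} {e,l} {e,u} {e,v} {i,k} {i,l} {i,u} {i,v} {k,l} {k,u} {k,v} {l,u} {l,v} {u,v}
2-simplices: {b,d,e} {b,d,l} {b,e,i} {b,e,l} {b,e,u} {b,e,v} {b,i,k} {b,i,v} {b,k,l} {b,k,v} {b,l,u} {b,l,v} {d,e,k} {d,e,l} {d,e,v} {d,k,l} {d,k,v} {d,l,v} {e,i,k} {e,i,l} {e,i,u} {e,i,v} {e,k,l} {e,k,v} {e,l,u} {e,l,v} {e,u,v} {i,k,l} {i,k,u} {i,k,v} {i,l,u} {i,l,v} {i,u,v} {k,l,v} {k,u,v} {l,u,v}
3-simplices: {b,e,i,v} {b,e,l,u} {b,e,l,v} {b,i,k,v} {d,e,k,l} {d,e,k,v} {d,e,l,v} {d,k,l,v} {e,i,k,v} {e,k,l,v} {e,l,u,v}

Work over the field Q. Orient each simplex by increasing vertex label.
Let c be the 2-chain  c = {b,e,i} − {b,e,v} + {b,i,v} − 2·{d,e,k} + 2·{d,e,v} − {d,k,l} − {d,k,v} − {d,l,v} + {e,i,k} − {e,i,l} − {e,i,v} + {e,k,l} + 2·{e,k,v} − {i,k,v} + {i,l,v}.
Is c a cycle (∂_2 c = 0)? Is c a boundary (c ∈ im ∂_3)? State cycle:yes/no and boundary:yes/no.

n_0=8 n_1=27 n_2=36 n_3=11  [Q]
∂1: piv[bd,be,bi,bk,bl,bu,bv] rk=7  ker:de,dk,dl,du,dv,ei,ek,el,eu,ev,ik,il,iu,iv,kl,ku,kv,lu,lv,uv
∂2: piv[bde,bdl,bei,bel,beu,bev,bik,biv,bkl,bkv,blu,blv,dek,dev,dkl,eil,eiu,euv,iku] rk=19  ker:del,dkv,dlv,eik,eiv,ekl,ekv,elu,elv,ikl,ikv,ilu,ilv,iuv,klv,kuv,luv
∂3: piv[beiv,belu,belv,bikv,dekl,dekv,delv,dklv,eikv,eluv] rk=10  ker:eklv
∂2c = 0
c vs im∂3: residual ≠ 0 ⇒ not boundary

cycle:yes boundary:no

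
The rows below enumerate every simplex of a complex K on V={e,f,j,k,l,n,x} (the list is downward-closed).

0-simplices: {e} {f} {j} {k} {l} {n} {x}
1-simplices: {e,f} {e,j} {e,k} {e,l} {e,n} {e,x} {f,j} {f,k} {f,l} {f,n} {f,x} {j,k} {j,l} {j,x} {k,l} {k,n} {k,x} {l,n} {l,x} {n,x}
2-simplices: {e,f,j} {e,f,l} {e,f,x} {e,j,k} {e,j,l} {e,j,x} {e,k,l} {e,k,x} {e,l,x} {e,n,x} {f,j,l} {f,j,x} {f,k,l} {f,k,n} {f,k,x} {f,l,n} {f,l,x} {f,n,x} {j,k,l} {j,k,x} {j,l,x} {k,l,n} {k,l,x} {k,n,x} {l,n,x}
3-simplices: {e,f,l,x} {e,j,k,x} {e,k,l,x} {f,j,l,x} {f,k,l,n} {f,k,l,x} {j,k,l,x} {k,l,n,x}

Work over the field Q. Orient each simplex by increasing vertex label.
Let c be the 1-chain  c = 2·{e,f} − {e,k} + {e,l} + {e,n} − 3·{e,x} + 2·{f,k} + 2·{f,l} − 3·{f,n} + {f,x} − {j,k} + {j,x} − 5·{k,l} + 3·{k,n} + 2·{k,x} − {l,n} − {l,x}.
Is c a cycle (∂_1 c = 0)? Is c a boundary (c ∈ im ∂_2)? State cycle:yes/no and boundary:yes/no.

cycle:yes boundary:yes

n_0=7 n_1=20 n_2=25 n_3=8  [Q]
∂1: piv[ef,ej,ek,el,en,ex] rk=6  ker:fj,fk,fl,fn,fx,jk,jl,jx,kl,kn,kx,ln,lx,nx
∂2: piv[efj,efl,efx,ejk,ejl,ejx,ekl,ekx,elx,enx,fkl,fkn,fln,fnx] rk=14  ker:fjl,fjx,fkx,flx,jkl,jkx,jlx,kln,klx,knx,lnx
∂3: piv[eflx,ejkx,eklx,fjlx,fkln,fklx,jklx,klnx] rk=8
∂1c = 0
c vs im∂2: reduces to 0 ⇒ boundary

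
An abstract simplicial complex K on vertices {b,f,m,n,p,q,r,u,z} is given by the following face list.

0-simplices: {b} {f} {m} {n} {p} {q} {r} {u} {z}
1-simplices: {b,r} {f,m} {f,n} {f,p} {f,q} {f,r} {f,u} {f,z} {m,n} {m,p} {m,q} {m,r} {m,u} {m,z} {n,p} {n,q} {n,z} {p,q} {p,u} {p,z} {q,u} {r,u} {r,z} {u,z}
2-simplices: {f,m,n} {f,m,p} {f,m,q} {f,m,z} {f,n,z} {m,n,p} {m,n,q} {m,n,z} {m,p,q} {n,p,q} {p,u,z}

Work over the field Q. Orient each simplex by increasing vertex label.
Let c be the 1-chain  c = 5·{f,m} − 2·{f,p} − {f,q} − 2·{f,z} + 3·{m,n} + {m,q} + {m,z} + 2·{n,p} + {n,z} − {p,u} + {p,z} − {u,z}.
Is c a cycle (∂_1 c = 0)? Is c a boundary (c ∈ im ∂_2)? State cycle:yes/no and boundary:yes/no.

n_0=9 n_1=24 n_2=11  [Q]
∂1: piv[br,fm,fn,fp,fq,fr,fu,fz] rk=8  ker:mn,mp,mq,mr,mu,mz,np,nq,nz,pq,pu,pz,qu,ru,rz,uz
∂2: piv[fmn,fmp,fmq,fmz,fnz,mnp,mnq,mpq,puz] rk=9  ker:mnz,npq
∂1c = 0
c vs im∂2: reduces to 0 ⇒ boundary

cycle:yes boundary:yes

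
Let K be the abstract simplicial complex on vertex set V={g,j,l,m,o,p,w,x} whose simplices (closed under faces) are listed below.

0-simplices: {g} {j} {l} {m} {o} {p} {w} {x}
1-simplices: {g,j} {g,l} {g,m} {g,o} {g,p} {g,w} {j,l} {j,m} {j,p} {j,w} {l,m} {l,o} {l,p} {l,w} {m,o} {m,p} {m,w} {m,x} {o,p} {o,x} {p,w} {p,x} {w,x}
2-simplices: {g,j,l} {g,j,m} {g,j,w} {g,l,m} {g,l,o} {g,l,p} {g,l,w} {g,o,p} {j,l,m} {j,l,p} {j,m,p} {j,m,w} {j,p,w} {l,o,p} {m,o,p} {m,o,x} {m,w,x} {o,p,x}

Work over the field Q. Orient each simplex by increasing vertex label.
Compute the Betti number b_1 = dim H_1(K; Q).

b_1=0

n_0=8 n_1=23 n_2=18  [Q]
∂1: piv[gj,gl,gm,go,gp,gw,mx] rk=7  ker:jl,jm,jp,jw,lm,lo,lp,lw,mo,mp,mw,op,ox,pw,px,wx
∂2: piv[gjl,gjm,gjw,glm,glo,glp,glw,gop,jlp,jmp,jmw,jpw,mop,mox,mwx,opx] rk=16  ker:jlm,lop
b_1=(23−7)−16=0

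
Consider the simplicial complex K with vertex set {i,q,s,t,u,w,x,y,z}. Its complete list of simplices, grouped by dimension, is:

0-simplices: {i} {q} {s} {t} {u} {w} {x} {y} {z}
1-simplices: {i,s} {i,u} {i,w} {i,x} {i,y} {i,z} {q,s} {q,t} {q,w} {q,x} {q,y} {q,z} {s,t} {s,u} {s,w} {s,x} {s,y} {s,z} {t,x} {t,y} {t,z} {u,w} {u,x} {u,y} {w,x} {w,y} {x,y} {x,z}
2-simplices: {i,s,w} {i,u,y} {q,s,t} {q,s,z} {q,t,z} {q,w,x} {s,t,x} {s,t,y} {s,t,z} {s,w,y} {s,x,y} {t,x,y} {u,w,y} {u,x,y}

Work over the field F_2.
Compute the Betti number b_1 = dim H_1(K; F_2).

n_0=9 n_1=28 n_2=14  [Z2]
∂1: piv[is,iu,iw,ix,iy,iz,qs,qt] rk=8  ker:qw,qx,qy,qz,st,su,sw,sx,sy,sz,tx,ty,tz,uw,ux,uy,wx,wy,xy,xz
∂2: piv[isw,iuy,qst,qsz,qtz,qwx,stx,sty,swy,sxy,uwy,uxy] rk=12  ker:stz,txy
b_1=(28−8)−12=8

b_1=8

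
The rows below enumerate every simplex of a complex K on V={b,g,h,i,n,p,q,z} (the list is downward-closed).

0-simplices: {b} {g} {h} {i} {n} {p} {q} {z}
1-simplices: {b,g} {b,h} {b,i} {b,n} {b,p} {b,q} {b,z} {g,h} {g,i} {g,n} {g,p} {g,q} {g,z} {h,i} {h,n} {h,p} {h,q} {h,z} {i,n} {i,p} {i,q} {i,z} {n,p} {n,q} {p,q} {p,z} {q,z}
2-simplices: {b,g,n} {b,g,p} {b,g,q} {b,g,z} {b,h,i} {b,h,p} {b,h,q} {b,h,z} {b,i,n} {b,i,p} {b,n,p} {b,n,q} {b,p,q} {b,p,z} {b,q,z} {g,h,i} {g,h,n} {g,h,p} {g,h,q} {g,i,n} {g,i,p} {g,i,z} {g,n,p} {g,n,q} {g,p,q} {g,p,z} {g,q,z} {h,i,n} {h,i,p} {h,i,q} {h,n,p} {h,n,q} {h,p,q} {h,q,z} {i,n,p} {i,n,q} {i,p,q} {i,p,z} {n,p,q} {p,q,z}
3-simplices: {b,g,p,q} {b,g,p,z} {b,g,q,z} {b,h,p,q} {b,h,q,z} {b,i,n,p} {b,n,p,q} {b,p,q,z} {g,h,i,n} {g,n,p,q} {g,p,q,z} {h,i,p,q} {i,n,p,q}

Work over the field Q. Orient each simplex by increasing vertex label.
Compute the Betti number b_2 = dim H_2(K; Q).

b_2=8

n_0=8 n_1=27 n_2=40 n_3=13  [Q]
∂1: piv[bg,bh,bi,bn,bp,bq,bz] rk=7  ker:gh,gi,gn,gp,gq,gz,hi,hn,hp,hq,hz,in,ip,iq,iz,np,nq,pq,pz,qz
∂2: piv[bgn,bgp,bgq,bgz,bhi,bhp,bhq,bhz,bin,bip,bnp,bnq,bpq,bpz,bqz,ghi,ghn,ghp,giz,hiq] rk=20  ker:ghq,gin,gip,gnp,gnq,gpq,gpz,gqz,hin,hip,hnp,hnq,hpq,hqz,inp,inq,ipq,ipz,npq,pqz
∂3: piv[bgpq,bgpz,bgqz,bhpq,bhqz,binp,bnpq,bpqz,ghin,gnpq,hipq,inpq] rk=12  ker:gpqz
b_2=(40−20)−12=8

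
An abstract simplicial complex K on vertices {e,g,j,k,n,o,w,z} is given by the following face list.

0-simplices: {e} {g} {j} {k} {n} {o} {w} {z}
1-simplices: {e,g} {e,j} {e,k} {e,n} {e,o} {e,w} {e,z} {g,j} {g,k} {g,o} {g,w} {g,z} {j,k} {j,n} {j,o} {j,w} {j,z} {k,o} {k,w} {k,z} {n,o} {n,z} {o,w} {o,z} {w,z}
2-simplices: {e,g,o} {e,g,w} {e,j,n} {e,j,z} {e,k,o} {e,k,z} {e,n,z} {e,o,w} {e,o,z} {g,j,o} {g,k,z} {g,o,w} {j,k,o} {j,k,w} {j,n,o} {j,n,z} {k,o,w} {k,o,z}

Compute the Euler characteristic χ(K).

χ(K)=1

n_0=8 n_1=25 n_2=18
χ=+8−25+18=1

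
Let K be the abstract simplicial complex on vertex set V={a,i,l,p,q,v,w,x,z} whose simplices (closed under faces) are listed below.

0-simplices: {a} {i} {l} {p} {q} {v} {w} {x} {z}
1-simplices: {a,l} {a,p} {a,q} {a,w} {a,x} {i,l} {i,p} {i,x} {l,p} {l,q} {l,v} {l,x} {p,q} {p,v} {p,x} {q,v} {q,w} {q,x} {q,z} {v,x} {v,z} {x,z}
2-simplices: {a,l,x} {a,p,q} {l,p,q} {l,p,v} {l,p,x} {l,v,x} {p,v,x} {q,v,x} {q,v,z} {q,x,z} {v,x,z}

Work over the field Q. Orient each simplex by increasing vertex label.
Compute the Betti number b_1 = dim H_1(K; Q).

n_0=9 n_1=22 n_2=11  [Q]
∂1: piv[al,ap,aq,aw,ax,il,lv,qz] rk=8  ker:ip,ix,lp,lq,lx,pq,pv,px,qv,qw,qx,vx,vz,xz
∂2: piv[alx,apq,lpq,lpv,lpx,lvx,qvx,qvz,qxz] rk=9  ker:pvx,vxz
b_1=(22−8)−9=5

b_1=5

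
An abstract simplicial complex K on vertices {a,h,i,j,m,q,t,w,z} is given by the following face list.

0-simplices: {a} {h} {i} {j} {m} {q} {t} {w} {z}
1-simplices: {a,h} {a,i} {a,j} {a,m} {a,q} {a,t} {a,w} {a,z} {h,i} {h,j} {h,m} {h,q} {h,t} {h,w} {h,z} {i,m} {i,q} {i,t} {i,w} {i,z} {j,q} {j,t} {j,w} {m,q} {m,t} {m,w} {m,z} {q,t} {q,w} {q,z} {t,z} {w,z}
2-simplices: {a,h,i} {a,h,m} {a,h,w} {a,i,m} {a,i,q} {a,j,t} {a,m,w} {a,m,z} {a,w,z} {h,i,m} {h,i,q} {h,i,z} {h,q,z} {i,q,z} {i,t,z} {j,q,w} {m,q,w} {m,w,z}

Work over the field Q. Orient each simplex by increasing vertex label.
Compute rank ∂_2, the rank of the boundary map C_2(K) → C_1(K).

n_0=9 n_1=32 n_2=18  [Q]
∂1: piv[ah,ai,aj,am,aq,at,aw,az] rk=8  ker:hi,hj,hm,hq,ht,hw,hz,im,iq,it,iw,iz,jq,jt,jw,mq,mt,mw,mz,qt,qw,qz,tz,wz
∂2: piv[ahi,ahm,ahw,aim,aiq,ajt,amw,amz,awz,hiq,hiz,hqz,itz,jqw,mqw] rk=15  ker:him,iqz,mwz
rk∂_2=15

rank∂_2=15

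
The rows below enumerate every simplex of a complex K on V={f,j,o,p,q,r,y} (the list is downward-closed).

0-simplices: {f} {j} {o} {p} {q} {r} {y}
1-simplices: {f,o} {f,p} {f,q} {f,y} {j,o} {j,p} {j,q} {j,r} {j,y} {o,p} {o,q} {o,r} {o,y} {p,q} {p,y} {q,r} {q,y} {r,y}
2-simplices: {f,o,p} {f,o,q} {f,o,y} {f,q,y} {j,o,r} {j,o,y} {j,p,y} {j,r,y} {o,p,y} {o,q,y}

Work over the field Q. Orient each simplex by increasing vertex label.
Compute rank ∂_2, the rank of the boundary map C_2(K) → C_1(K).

rank∂_2=9

n_0=7 n_1=18 n_2=10  [Q]
∂1: piv[fo,fp,fq,fy,jo,jr] rk=6  ker:jp,jq,jy,op,oq,or,oy,pq,py,qr,qy,ry
∂2: piv[fop,foq,foy,fqy,jor,joy,jpy,jry,opy] rk=9  ker:oqy
rk∂_2=9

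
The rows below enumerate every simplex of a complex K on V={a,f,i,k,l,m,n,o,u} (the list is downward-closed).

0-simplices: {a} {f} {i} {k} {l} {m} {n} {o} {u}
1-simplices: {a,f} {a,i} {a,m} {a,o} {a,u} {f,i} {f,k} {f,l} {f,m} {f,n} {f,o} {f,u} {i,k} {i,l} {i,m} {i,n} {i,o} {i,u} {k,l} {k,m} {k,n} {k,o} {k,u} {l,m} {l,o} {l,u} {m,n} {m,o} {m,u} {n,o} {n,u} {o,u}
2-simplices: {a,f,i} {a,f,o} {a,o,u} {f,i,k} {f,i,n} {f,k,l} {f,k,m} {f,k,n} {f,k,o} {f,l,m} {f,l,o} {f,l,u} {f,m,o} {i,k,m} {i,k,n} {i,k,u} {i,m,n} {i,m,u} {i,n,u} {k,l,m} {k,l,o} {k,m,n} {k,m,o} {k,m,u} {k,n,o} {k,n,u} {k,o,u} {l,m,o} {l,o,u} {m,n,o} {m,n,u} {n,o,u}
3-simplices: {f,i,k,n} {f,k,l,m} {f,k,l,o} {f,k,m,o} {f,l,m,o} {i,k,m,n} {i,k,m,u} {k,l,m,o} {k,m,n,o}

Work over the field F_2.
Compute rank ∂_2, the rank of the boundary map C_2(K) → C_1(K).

n_0=9 n_1=32 n_2=32 n_3=9  [Z2]
∂1: piv[af,ai,am,ao,au,fk,fl,fn] rk=8  ker:fi,fm,fo,fu,ik,il,im,in,io,iu,kl,km,kn,ko,ku,lm,lo,lu,mn,mo,mu,no,nu,ou
∂2: piv[afi,afo,aou,fik,fin,fkl,fkm,fkn,fko,flm,flo,flu,fmo,ikm,iku,imn,imu,inu,kno,kou,lou] rk=21  ker:ikn,klm,klo,kmn,kmo,kmu,knu,lmo,mno,mnu,nou
∂3: piv[fikn,fklm,fklo,fkmo,flmo,ikmn,ikmu,kmno] rk=8  ker:klmo
rk∂_2=21

rank∂_2=21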